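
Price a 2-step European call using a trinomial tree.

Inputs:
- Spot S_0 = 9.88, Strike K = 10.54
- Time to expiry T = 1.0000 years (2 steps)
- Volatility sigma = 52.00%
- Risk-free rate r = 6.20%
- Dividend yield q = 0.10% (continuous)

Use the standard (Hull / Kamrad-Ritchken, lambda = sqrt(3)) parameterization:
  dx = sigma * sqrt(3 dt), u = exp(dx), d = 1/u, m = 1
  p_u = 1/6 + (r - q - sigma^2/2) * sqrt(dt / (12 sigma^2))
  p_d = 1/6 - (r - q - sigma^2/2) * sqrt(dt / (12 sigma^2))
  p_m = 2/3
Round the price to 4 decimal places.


dt = T/N = 0.500000; dx = sigma*sqrt(3*dt) = 0.636867
u = exp(dx) = 1.890549; d = 1/u = 0.528947
p_u = 0.137540, p_m = 0.666667, p_d = 0.195794
Discount per step: exp(-r*dt) = 0.969476
Stock lattice S(k, j) with j the centered position index:
  k=0: S(0,+0) = 9.8800
  k=1: S(1,-1) = 5.2260; S(1,+0) = 9.8800; S(1,+1) = 18.6786
  k=2: S(2,-2) = 2.7643; S(2,-1) = 5.2260; S(2,+0) = 9.8800; S(2,+1) = 18.6786; S(2,+2) = 35.3129
Terminal payoffs V(N, j) = max(S_T - K, 0):
  V(2,-2) = 0.000000; V(2,-1) = 0.000000; V(2,+0) = 0.000000; V(2,+1) = 8.138625; V(2,+2) = 24.772859
Backward induction: V(k, j) = exp(-r*dt) * [p_u * V(k+1, j+1) + p_m * V(k+1, j) + p_d * V(k+1, j-1)]
  V(1,-1) = exp(-r*dt) * [p_u*0.000000 + p_m*0.000000 + p_d*0.000000] = 0.000000
  V(1,+0) = exp(-r*dt) * [p_u*8.138625 + p_m*0.000000 + p_d*0.000000] = 1.085216
  V(1,+1) = exp(-r*dt) * [p_u*24.772859 + p_m*8.138625 + p_d*0.000000] = 8.563380
  V(0,+0) = exp(-r*dt) * [p_u*8.563380 + p_m*1.085216 + p_d*0.000000] = 1.843247

Answer: Price = V(0,0) = 1.8432


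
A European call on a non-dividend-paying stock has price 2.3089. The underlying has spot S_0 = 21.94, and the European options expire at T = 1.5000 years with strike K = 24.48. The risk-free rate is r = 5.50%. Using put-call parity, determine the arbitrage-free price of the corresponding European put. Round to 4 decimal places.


Answer: Put price = 2.9104

Derivation:
Put-call parity: C - P = S_0 * exp(-qT) - K * exp(-rT).
S_0 * exp(-qT) = 21.9400 * 1.00000000 = 21.94000000
K * exp(-rT) = 24.4800 * 0.92081144 = 22.54146400
P = C - S*exp(-qT) + K*exp(-rT)
P = 2.3089 - 21.94000000 + 22.54146400 = 2.9104


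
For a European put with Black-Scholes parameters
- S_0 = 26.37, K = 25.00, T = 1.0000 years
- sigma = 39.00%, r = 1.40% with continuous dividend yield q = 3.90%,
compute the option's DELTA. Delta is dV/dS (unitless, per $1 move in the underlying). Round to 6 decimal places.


Answer: Delta = -0.379379

Derivation:
d1 = 0.2676953218; d2 = -0.1223046782
phi(d1) = 0.3849010750; exp(-qT) = 0.9617507091; exp(-rT) = 0.9860975443
N(-d1) = 0.3944669256
Delta = -exp(-qT) * N(-d1) = -0.9617507091 * 0.3944669256 = -0.379379


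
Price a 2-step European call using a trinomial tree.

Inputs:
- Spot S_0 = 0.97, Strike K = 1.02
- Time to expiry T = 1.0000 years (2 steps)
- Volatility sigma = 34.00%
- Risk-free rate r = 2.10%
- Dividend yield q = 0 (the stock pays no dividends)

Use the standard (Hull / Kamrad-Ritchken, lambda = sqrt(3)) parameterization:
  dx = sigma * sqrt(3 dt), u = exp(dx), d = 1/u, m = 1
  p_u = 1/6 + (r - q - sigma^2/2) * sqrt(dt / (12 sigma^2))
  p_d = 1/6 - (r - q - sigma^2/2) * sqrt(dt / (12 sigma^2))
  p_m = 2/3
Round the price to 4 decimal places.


Answer: Price = V(0,0) = 0.1099

Derivation:
dt = T/N = 0.500000; dx = sigma*sqrt(3*dt) = 0.416413
u = exp(dx) = 1.516512; d = 1/u = 0.659408
p_u = 0.144573, p_m = 0.666667, p_d = 0.188760
Discount per step: exp(-r*dt) = 0.989555
Stock lattice S(k, j) with j the centered position index:
  k=0: S(0,+0) = 0.9700
  k=1: S(1,-1) = 0.6396; S(1,+0) = 0.9700; S(1,+1) = 1.4710
  k=2: S(2,-2) = 0.4218; S(2,-1) = 0.6396; S(2,+0) = 0.9700; S(2,+1) = 1.4710; S(2,+2) = 2.2308
Terminal payoffs V(N, j) = max(S_T - K, 0):
  V(2,-2) = 0.000000; V(2,-1) = 0.000000; V(2,+0) = 0.000000; V(2,+1) = 0.451017; V(2,+2) = 1.210816
Backward induction: V(k, j) = exp(-r*dt) * [p_u * V(k+1, j+1) + p_m * V(k+1, j) + p_d * V(k+1, j-1)]
  V(1,-1) = exp(-r*dt) * [p_u*0.000000 + p_m*0.000000 + p_d*0.000000] = 0.000000
  V(1,+0) = exp(-r*dt) * [p_u*0.451017 + p_m*0.000000 + p_d*0.000000] = 0.064524
  V(1,+1) = exp(-r*dt) * [p_u*1.210816 + p_m*0.451017 + p_d*0.000000] = 0.470761
  V(0,+0) = exp(-r*dt) * [p_u*0.470761 + p_m*0.064524 + p_d*0.000000] = 0.109915


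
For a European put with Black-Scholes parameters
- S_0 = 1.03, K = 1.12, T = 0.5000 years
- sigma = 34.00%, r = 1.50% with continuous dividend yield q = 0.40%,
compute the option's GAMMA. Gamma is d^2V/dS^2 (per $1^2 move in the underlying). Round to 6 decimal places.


Answer: Gamma = 1.574285

Derivation:
d1 = -0.2053516418; d2 = -0.4457679474
phi(d1) = 0.3906187801; exp(-qT) = 0.9980019987; exp(-rT) = 0.9925280548
Gamma = exp(-qT) * phi(d1) / (S * sigma * sqrt(T)) = 0.9980019987 * 0.3906187801 / (1.0300 * 0.3400 * 0.7071067812) = 1.574285


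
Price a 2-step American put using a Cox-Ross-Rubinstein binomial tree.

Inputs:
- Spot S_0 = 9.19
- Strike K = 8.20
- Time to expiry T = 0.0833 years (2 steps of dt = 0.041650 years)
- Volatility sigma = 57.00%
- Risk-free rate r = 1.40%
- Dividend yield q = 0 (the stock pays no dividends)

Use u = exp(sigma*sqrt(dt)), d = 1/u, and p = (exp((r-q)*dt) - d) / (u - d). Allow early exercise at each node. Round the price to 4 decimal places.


Answer: Price = V(0,0) = 0.2541

Derivation:
dt = T/N = 0.041650
u = exp(sigma*sqrt(dt)) = 1.123364; d = 1/u = 0.890184
p = (exp((r-q)*dt) - d) / (u - d) = 0.473452
Discount per step: exp(-r*dt) = 0.999417
Stock lattice S(k, i) with i counting down-moves:
  k=0: S(0,0) = 9.1900
  k=1: S(1,0) = 10.3237; S(1,1) = 8.1808
  k=2: S(2,0) = 11.5973; S(2,1) = 9.1900; S(2,2) = 7.2824
Terminal payoffs V(N, i) = max(K - S_T, 0):
  V(2,0) = 0.000000; V(2,1) = 0.000000; V(2,2) = 0.917597
Backward induction: V(k, i) = exp(-r*dt) * [p * V(k+1, i) + (1-p) * V(k+1, i+1)]; then take max(V_cont, immediate exercise) for American.
  V(1,0) = exp(-r*dt) * [p*0.000000 + (1-p)*0.000000] = 0.000000; exercise = 0.000000; V(1,0) = max -> 0.000000
  V(1,1) = exp(-r*dt) * [p*0.000000 + (1-p)*0.917597] = 0.482877; exercise = 0.019212; V(1,1) = max -> 0.482877
  V(0,0) = exp(-r*dt) * [p*0.000000 + (1-p)*0.482877] = 0.254109; exercise = 0.000000; V(0,0) = max -> 0.254109


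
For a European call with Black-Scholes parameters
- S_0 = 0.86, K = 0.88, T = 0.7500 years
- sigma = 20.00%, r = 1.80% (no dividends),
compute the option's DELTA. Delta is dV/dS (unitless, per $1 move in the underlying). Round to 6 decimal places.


d1 = 0.0318147814; d2 = -0.1413902994
phi(d1) = 0.3987404307; exp(-qT) = 1.0000000000; exp(-rT) = 0.9865907163
N(d1) = 0.5126901206
Delta = exp(-qT) * N(d1) = 1.0000000000 * 0.5126901206 = 0.512690

Answer: Delta = 0.512690


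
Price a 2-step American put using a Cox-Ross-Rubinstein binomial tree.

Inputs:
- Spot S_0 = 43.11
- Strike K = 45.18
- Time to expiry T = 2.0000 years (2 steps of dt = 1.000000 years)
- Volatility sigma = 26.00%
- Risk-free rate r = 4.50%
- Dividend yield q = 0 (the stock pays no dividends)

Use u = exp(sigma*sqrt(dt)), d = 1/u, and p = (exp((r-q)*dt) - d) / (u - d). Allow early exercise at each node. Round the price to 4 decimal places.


Answer: Price = V(0,0) = 5.9180

Derivation:
dt = T/N = 1.000000
u = exp(sigma*sqrt(dt)) = 1.296930; d = 1/u = 0.771052
p = (exp((r-q)*dt) - d) / (u - d) = 0.522889
Discount per step: exp(-r*dt) = 0.955997
Stock lattice S(k, i) with i counting down-moves:
  k=0: S(0,0) = 43.1100
  k=1: S(1,0) = 55.9107; S(1,1) = 33.2400
  k=2: S(2,0) = 72.5122; S(2,1) = 43.1100; S(2,2) = 25.6298
Terminal payoffs V(N, i) = max(K - S_T, 0):
  V(2,0) = 0.000000; V(2,1) = 2.070000; V(2,2) = 19.550219
Backward induction: V(k, i) = exp(-r*dt) * [p * V(k+1, i) + (1-p) * V(k+1, i+1)]; then take max(V_cont, immediate exercise) for American.
  V(1,0) = exp(-r*dt) * [p*0.000000 + (1-p)*2.070000] = 0.944161; exercise = 0.000000; V(1,0) = max -> 0.944161
  V(1,1) = exp(-r*dt) * [p*2.070000 + (1-p)*19.550219] = 9.951932; exercise = 11.939966; V(1,1) = max -> 11.939966
  V(0,0) = exp(-r*dt) * [p*0.944161 + (1-p)*11.939966] = 5.917985; exercise = 2.070000; V(0,0) = max -> 5.917985


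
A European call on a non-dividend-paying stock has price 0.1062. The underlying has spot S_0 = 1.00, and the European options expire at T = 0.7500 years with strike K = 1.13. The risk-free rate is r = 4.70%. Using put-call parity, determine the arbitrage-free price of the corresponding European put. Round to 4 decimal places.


Put-call parity: C - P = S_0 * exp(-qT) - K * exp(-rT).
S_0 * exp(-qT) = 1.0000 * 1.00000000 = 1.00000000
K * exp(-rT) = 1.1300 * 0.96536405 = 1.09086137
P = C - S*exp(-qT) + K*exp(-rT)
P = 0.1062 - 1.00000000 + 1.09086137 = 0.1971

Answer: Put price = 0.1971


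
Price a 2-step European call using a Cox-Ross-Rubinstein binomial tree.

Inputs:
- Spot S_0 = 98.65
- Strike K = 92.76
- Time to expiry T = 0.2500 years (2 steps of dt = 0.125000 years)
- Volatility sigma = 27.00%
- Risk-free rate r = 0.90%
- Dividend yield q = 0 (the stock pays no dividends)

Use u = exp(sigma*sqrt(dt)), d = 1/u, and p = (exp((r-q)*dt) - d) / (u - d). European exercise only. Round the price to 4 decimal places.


Answer: Price = V(0,0) = 9.1113

Derivation:
dt = T/N = 0.125000
u = exp(sigma*sqrt(dt)) = 1.100164; d = 1/u = 0.908955
p = (exp((r-q)*dt) - d) / (u - d) = 0.482040
Discount per step: exp(-r*dt) = 0.998876
Stock lattice S(k, i) with i counting down-moves:
  k=0: S(0,0) = 98.6500
  k=1: S(1,0) = 108.5312; S(1,1) = 89.6684
  k=2: S(2,0) = 119.4021; S(2,1) = 98.6500; S(2,2) = 81.5046
Terminal payoffs V(N, i) = max(S_T - K, 0):
  V(2,0) = 26.642133; V(2,1) = 5.890000; V(2,2) = 0.000000
Backward induction: V(k, i) = exp(-r*dt) * [p * V(k+1, i) + (1-p) * V(k+1, i+1)].
  V(1,0) = exp(-r*dt) * [p*26.642133 + (1-p)*5.890000] = 15.875492
  V(1,1) = exp(-r*dt) * [p*5.890000 + (1-p)*0.000000] = 2.836024
  V(0,0) = exp(-r*dt) * [p*15.875492 + (1-p)*2.836024] = 9.111316


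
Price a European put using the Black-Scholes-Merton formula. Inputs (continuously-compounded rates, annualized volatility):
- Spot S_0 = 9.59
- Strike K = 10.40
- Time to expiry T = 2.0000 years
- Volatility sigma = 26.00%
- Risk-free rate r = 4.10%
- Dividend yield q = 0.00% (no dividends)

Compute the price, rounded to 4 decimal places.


d1 = (ln(S/K) + (r - q + 0.5*sigma^2) * T) / (sigma * sqrt(T)) = 0.18633646
d2 = d1 - sigma * sqrt(T) = -0.18135907
exp(-rT) = 0.92127196; exp(-qT) = 1.00000000
P = K * exp(-rT) * N(-d2) - S_0 * exp(-qT) * N(-d1)
N(-d1) = 0.42609046; N(-d2) = 0.57195713
P = 10.4000 * 0.92127196 * 0.57195713 - 9.5900 * 1.00000000 * 0.42609046 = 1.3938

Answer: Price = 1.3938


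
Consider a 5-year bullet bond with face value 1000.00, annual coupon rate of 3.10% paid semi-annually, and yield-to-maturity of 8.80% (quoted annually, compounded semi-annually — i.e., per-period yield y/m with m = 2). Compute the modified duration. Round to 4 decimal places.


Coupon per period c = face * coupon_rate / m = 15.500000
Periods per year m = 2; per-period yield y/m = 0.044000
Number of cashflows N = 10
Cashflows (t years, CF_t, discount factor 1/(1+y/m)^(m*t), PV):
  t = 0.5000: CF_t = 15.500000, DF = 0.957854, PV = 14.846743
  t = 1.0000: CF_t = 15.500000, DF = 0.917485, PV = 14.221018
  t = 1.5000: CF_t = 15.500000, DF = 0.878817, PV = 13.621665
  t = 2.0000: CF_t = 15.500000, DF = 0.841779, PV = 13.047572
  t = 2.5000: CF_t = 15.500000, DF = 0.806302, PV = 12.497674
  t = 3.0000: CF_t = 15.500000, DF = 0.772320, PV = 11.970952
  t = 3.5000: CF_t = 15.500000, DF = 0.739770, PV = 11.466430
  t = 4.0000: CF_t = 15.500000, DF = 0.708592, PV = 10.983170
  t = 4.5000: CF_t = 15.500000, DF = 0.678728, PV = 10.520278
  t = 5.0000: CF_t = 1015.500000, DF = 0.650122, PV = 660.199120
Price P = sum_t PV_t = 773.374623
First compute Macaulay numerator sum_t t * PV_t:
  t * PV_t at t = 0.5000: 7.423372
  t * PV_t at t = 1.0000: 14.221018
  t * PV_t at t = 1.5000: 20.432498
  t * PV_t at t = 2.0000: 26.095144
  t * PV_t at t = 2.5000: 31.244186
  t * PV_t at t = 3.0000: 35.912857
  t * PV_t at t = 3.5000: 40.132503
  t * PV_t at t = 4.0000: 43.932680
  t * PV_t at t = 4.5000: 47.341250
  t * PV_t at t = 5.0000: 3300.995600
Macaulay duration D = 3567.731109 / 773.374623 = 4.613199
Modified duration = D / (1 + y/m) = 4.613199 / (1 + 0.044000) = 4.418773

Answer: Modified duration = 4.4188


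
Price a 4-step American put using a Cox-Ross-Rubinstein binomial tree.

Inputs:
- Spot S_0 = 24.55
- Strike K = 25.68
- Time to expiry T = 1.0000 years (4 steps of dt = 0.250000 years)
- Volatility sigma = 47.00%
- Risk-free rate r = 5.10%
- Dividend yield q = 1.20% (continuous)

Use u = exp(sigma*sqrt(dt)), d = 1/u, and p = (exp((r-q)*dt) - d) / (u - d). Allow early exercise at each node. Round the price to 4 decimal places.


Answer: Price = V(0,0) = 4.7275

Derivation:
dt = T/N = 0.250000
u = exp(sigma*sqrt(dt)) = 1.264909; d = 1/u = 0.790571
p = (exp((r-q)*dt) - d) / (u - d) = 0.462174
Discount per step: exp(-r*dt) = 0.987331
Stock lattice S(k, i) with i counting down-moves:
  k=0: S(0,0) = 24.5500
  k=1: S(1,0) = 31.0535; S(1,1) = 19.4085
  k=2: S(2,0) = 39.2799; S(2,1) = 24.5500; S(2,2) = 15.3438
  k=3: S(3,0) = 49.6854; S(3,1) = 31.0535; S(3,2) = 19.4085; S(3,3) = 12.1304
  k=4: S(4,0) = 62.8475; S(4,1) = 39.2799; S(4,2) = 24.5500; S(4,3) = 15.3438; S(4,4) = 9.5899
Terminal payoffs V(N, i) = max(K - S_T, 0):
  V(4,0) = 0.000000; V(4,1) = 0.000000; V(4,2) = 1.130000; V(4,3) = 10.336194; V(4,4) = 16.090087
Backward induction: V(k, i) = exp(-r*dt) * [p * V(k+1, i) + (1-p) * V(k+1, i+1)]; then take max(V_cont, immediate exercise) for American.
  V(3,0) = exp(-r*dt) * [p*0.000000 + (1-p)*0.000000] = 0.000000; exercise = 0.000000; V(3,0) = max -> 0.000000
  V(3,1) = exp(-r*dt) * [p*0.000000 + (1-p)*1.130000] = 0.600043; exercise = 0.000000; V(3,1) = max -> 0.600043
  V(3,2) = exp(-r*dt) * [p*1.130000 + (1-p)*10.336194] = 6.004282; exercise = 6.271486; V(3,2) = max -> 6.271486
  V(3,3) = exp(-r*dt) * [p*10.336194 + (1-p)*16.090087] = 13.260630; exercise = 13.549635; V(3,3) = max -> 13.549635
  V(2,0) = exp(-r*dt) * [p*0.000000 + (1-p)*0.600043] = 0.318630; exercise = 0.000000; V(2,0) = max -> 0.318630
  V(2,1) = exp(-r*dt) * [p*0.600043 + (1-p)*6.271486] = 3.604045; exercise = 1.130000; V(2,1) = max -> 3.604045
  V(2,2) = exp(-r*dt) * [p*6.271486 + (1-p)*13.549635] = 10.056815; exercise = 10.336194; V(2,2) = max -> 10.336194
  V(1,0) = exp(-r*dt) * [p*0.318630 + (1-p)*3.604045] = 2.059187; exercise = 0.000000; V(1,0) = max -> 2.059187
  V(1,1) = exp(-r*dt) * [p*3.604045 + (1-p)*10.336194] = 7.133236; exercise = 6.271486; V(1,1) = max -> 7.133236
  V(0,0) = exp(-r*dt) * [p*2.059187 + (1-p)*7.133236] = 4.727480; exercise = 1.130000; V(0,0) = max -> 4.727480


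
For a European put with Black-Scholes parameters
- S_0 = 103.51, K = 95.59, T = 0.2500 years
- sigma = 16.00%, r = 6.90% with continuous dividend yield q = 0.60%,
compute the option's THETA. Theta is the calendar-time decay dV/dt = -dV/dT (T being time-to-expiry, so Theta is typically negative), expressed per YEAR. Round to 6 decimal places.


d1 = 1.2318751790; d2 = 1.1518751790
phi(d1) = 0.1868037345; exp(-qT) = 0.9985011244; exp(-rT) = 0.9828979294
Theta = -S*exp(-qT)*phi(d1)*sigma/(2*sqrt(T)) + r*K*exp(-rT)*N(-d2) - q*S*exp(-qT)*N(-d1)
N(-d1) = 0.1089978573; N(-d2) = 0.1246861846; sqrt(T) = 0.5000000000
Term 1 = -103.5100 * 0.9985011244 * 0.1868037345 * 0.1600 / (2 * 0.5000000000) = -3.0891315548
Term 2 = 0.0690 * 95.5900 * 0.9828979294 * 0.1246861846 = 0.8083292758
Term 3 = -0.0060 * 103.5100 * 0.9985011244 * 0.1089978573 = -0.0675927441
Theta = -3.0891315548 + (0.8083292758) + (-0.0675927441) = -2.348395

Answer: Theta = -2.348395


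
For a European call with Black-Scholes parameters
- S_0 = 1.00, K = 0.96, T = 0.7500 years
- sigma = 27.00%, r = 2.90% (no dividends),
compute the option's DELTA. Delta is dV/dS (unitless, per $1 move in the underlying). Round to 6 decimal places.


Answer: Delta = 0.649701

Derivation:
d1 = 0.3845131175; d2 = 0.1506862585
phi(d1) = 0.3705141283; exp(-qT) = 1.0000000000; exp(-rT) = 0.9784848257
N(d1) = 0.6497009123
Delta = exp(-qT) * N(d1) = 1.0000000000 * 0.6497009123 = 0.649701


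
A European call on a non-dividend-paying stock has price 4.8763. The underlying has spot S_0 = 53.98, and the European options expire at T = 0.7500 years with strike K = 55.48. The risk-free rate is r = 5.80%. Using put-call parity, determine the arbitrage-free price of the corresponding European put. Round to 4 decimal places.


Put-call parity: C - P = S_0 * exp(-qT) - K * exp(-rT).
S_0 * exp(-qT) = 53.9800 * 1.00000000 = 53.98000000
K * exp(-rT) = 55.4800 * 0.95743255 = 53.11835810
P = C - S*exp(-qT) + K*exp(-rT)
P = 4.8763 - 53.98000000 + 53.11835810 = 4.0147

Answer: Put price = 4.0147


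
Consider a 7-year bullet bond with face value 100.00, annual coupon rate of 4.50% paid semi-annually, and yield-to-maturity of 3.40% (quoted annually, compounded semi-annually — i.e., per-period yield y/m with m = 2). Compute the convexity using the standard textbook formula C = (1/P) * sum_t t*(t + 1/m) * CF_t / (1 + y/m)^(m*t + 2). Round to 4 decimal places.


Answer: Convexity = 42.2997

Derivation:
Coupon per period c = face * coupon_rate / m = 2.250000
Periods per year m = 2; per-period yield y/m = 0.017000
Number of cashflows N = 14
Cashflows (t years, CF_t, discount factor 1/(1+y/m)^(m*t), PV):
  t = 0.5000: CF_t = 2.250000, DF = 0.983284, PV = 2.212389
  t = 1.0000: CF_t = 2.250000, DF = 0.966848, PV = 2.175407
  t = 1.5000: CF_t = 2.250000, DF = 0.950686, PV = 2.139044
  t = 2.0000: CF_t = 2.250000, DF = 0.934795, PV = 2.103288
  t = 2.5000: CF_t = 2.250000, DF = 0.919169, PV = 2.068130
  t = 3.0000: CF_t = 2.250000, DF = 0.903804, PV = 2.033559
  t = 3.5000: CF_t = 2.250000, DF = 0.888696, PV = 1.999566
  t = 4.0000: CF_t = 2.250000, DF = 0.873841, PV = 1.966142
  t = 4.5000: CF_t = 2.250000, DF = 0.859234, PV = 1.933276
  t = 5.0000: CF_t = 2.250000, DF = 0.844871, PV = 1.900960
  t = 5.5000: CF_t = 2.250000, DF = 0.830748, PV = 1.869184
  t = 6.0000: CF_t = 2.250000, DF = 0.816862, PV = 1.837939
  t = 6.5000: CF_t = 2.250000, DF = 0.803207, PV = 1.807216
  t = 7.0000: CF_t = 102.250000, DF = 0.789781, PV = 80.755103
Price P = sum_t PV_t = 106.801204
Convexity numerator sum_t t*(t + 1/m) * CF_t / (1+y/m)^(m*t + 2):
  t = 0.5000: term = 1.069522
  t = 1.0000: term = 3.154932
  t = 1.5000: term = 6.204389
  t = 2.0000: term = 10.167796
  t = 2.5000: term = 14.996749
  t = 3.0000: term = 20.644492
  t = 3.5000: term = 27.065869
  t = 4.0000: term = 34.217281
  t = 4.5000: term = 42.056638
  t = 5.0000: term = 50.543321
  t = 5.5000: term = 59.638137
  t = 6.0000: term = 69.303279
  t = 6.5000: term = 79.502287
  t = 7.0000: term = 4099.089240
Convexity = (1/P) * sum = 4517.653931 / 106.801204 = 42.299653


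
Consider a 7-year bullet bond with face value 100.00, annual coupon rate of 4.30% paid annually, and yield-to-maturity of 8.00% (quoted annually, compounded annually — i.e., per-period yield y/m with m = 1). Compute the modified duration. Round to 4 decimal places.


Coupon per period c = face * coupon_rate / m = 4.300000
Periods per year m = 1; per-period yield y/m = 0.080000
Number of cashflows N = 7
Cashflows (t years, CF_t, discount factor 1/(1+y/m)^(m*t), PV):
  t = 1.0000: CF_t = 4.300000, DF = 0.925926, PV = 3.981481
  t = 2.0000: CF_t = 4.300000, DF = 0.857339, PV = 3.686557
  t = 3.0000: CF_t = 4.300000, DF = 0.793832, PV = 3.413479
  t = 4.0000: CF_t = 4.300000, DF = 0.735030, PV = 3.160628
  t = 5.0000: CF_t = 4.300000, DF = 0.680583, PV = 2.926508
  t = 6.0000: CF_t = 4.300000, DF = 0.630170, PV = 2.709729
  t = 7.0000: CF_t = 104.300000, DF = 0.583490, PV = 60.858048
Price P = sum_t PV_t = 80.736431
First compute Macaulay numerator sum_t t * PV_t:
  t * PV_t at t = 1.0000: 3.981481
  t * PV_t at t = 2.0000: 7.373114
  t * PV_t at t = 3.0000: 10.240436
  t * PV_t at t = 4.0000: 12.642513
  t * PV_t at t = 5.0000: 14.632539
  t * PV_t at t = 6.0000: 16.258376
  t * PV_t at t = 7.0000: 426.006338
Macaulay duration D = 491.134797 / 80.736431 = 6.083187
Modified duration = D / (1 + y/m) = 6.083187 / (1 + 0.080000) = 5.632580

Answer: Modified duration = 5.6326


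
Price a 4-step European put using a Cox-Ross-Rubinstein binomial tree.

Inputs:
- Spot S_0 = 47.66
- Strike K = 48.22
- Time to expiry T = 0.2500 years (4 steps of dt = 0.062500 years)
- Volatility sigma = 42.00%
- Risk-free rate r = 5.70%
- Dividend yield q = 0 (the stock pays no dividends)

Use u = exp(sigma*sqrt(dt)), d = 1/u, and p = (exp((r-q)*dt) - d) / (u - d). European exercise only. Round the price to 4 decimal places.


dt = T/N = 0.062500
u = exp(sigma*sqrt(dt)) = 1.110711; d = 1/u = 0.900325
p = (exp((r-q)*dt) - d) / (u - d) = 0.490737
Discount per step: exp(-r*dt) = 0.996444
Stock lattice S(k, i) with i counting down-moves:
  k=0: S(0,0) = 47.6600
  k=1: S(1,0) = 52.9365; S(1,1) = 42.9095
  k=2: S(2,0) = 58.7971; S(2,1) = 47.6600; S(2,2) = 38.6324
  k=3: S(3,0) = 65.3066; S(3,1) = 52.9365; S(3,2) = 42.9095; S(3,3) = 34.7817
  k=4: S(4,0) = 72.5367; S(4,1) = 58.7971; S(4,2) = 47.6600; S(4,3) = 38.6324; S(4,4) = 31.3149
Terminal payoffs V(N, i) = max(K - S_T, 0):
  V(4,0) = 0.000000; V(4,1) = 0.000000; V(4,2) = 0.560000; V(4,3) = 9.587555; V(4,4) = 16.905149
Backward induction: V(k, i) = exp(-r*dt) * [p * V(k+1, i) + (1-p) * V(k+1, i+1)].
  V(3,0) = exp(-r*dt) * [p*0.000000 + (1-p)*0.000000] = 0.000000
  V(3,1) = exp(-r*dt) * [p*0.000000 + (1-p)*0.560000] = 0.284173
  V(3,2) = exp(-r*dt) * [p*0.560000 + (1-p)*9.587555] = 5.139055
  V(3,3) = exp(-r*dt) * [p*9.587555 + (1-p)*16.905149] = 13.266784
  V(2,0) = exp(-r*dt) * [p*0.000000 + (1-p)*0.284173] = 0.144204
  V(2,1) = exp(-r*dt) * [p*0.284173 + (1-p)*5.139055] = 2.746780
  V(2,2) = exp(-r*dt) * [p*5.139055 + (1-p)*13.266784] = 9.245208
  V(1,0) = exp(-r*dt) * [p*0.144204 + (1-p)*2.746780] = 1.464372
  V(1,1) = exp(-r*dt) * [p*2.746780 + (1-p)*9.245208] = 6.034649
  V(0,0) = exp(-r*dt) * [p*1.464372 + (1-p)*6.034649] = 3.778359

Answer: Price = V(0,0) = 3.7784


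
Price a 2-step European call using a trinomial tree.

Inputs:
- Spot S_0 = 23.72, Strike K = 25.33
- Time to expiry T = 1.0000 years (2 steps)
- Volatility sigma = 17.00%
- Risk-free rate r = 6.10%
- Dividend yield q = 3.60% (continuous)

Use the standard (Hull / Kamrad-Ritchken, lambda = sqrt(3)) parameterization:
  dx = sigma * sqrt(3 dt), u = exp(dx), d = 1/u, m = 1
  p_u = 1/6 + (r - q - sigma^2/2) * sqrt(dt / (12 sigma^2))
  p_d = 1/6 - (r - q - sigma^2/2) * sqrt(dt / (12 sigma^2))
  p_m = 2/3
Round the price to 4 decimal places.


Answer: Price = V(0,0) = 1.1949

Derivation:
dt = T/N = 0.500000; dx = sigma*sqrt(3*dt) = 0.208207
u = exp(dx) = 1.231468; d = 1/u = 0.812039
p_u = 0.179334, p_m = 0.666667, p_d = 0.153999
Discount per step: exp(-r*dt) = 0.969960
Stock lattice S(k, j) with j the centered position index:
  k=0: S(0,+0) = 23.7200
  k=1: S(1,-1) = 19.2616; S(1,+0) = 23.7200; S(1,+1) = 29.2104
  k=2: S(2,-2) = 15.6412; S(2,-1) = 19.2616; S(2,+0) = 23.7200; S(2,+1) = 29.2104; S(2,+2) = 35.9717
Terminal payoffs V(N, j) = max(S_T - K, 0):
  V(2,-2) = 0.000000; V(2,-1) = 0.000000; V(2,+0) = 0.000000; V(2,+1) = 3.880411; V(2,+2) = 10.641675
Backward induction: V(k, j) = exp(-r*dt) * [p_u * V(k+1, j+1) + p_m * V(k+1, j) + p_d * V(k+1, j-1)]
  V(1,-1) = exp(-r*dt) * [p_u*0.000000 + p_m*0.000000 + p_d*0.000000] = 0.000000
  V(1,+0) = exp(-r*dt) * [p_u*3.880411 + p_m*0.000000 + p_d*0.000000] = 0.674987
  V(1,+1) = exp(-r*dt) * [p_u*10.641675 + p_m*3.880411 + p_d*0.000000] = 4.360320
  V(0,+0) = exp(-r*dt) * [p_u*4.360320 + p_m*0.674987 + p_d*0.000000] = 1.194939


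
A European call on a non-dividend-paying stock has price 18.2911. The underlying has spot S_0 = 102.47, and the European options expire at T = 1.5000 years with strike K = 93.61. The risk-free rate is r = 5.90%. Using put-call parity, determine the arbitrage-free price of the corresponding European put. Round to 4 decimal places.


Answer: Put price = 1.5026

Derivation:
Put-call parity: C - P = S_0 * exp(-qT) - K * exp(-rT).
S_0 * exp(-qT) = 102.4700 * 1.00000000 = 102.47000000
K * exp(-rT) = 93.6100 * 0.91530311 = 85.68152420
P = C - S*exp(-qT) + K*exp(-rT)
P = 18.2911 - 102.47000000 + 85.68152420 = 1.5026


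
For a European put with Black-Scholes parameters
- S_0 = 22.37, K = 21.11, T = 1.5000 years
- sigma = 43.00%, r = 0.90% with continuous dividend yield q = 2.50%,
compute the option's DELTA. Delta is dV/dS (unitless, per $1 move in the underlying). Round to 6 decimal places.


Answer: Delta = -0.357846

Derivation:
d1 = 0.3278308086; d2 = -0.1988094861
phi(d1) = 0.3780703261; exp(-qT) = 0.9631944177; exp(-rT) = 0.9865907163
N(-d1) = 0.3715197958
Delta = -exp(-qT) * N(-d1) = -0.9631944177 * 0.3715197958 = -0.357846


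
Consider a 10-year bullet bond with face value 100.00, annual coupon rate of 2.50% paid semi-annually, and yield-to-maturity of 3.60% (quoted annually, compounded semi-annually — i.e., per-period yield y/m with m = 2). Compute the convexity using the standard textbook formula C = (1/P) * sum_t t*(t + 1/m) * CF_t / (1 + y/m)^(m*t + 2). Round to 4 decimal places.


Answer: Convexity = 85.8843

Derivation:
Coupon per period c = face * coupon_rate / m = 1.250000
Periods per year m = 2; per-period yield y/m = 0.018000
Number of cashflows N = 20
Cashflows (t years, CF_t, discount factor 1/(1+y/m)^(m*t), PV):
  t = 0.5000: CF_t = 1.250000, DF = 0.982318, PV = 1.227898
  t = 1.0000: CF_t = 1.250000, DF = 0.964949, PV = 1.206186
  t = 1.5000: CF_t = 1.250000, DF = 0.947887, PV = 1.184859
  t = 2.0000: CF_t = 1.250000, DF = 0.931127, PV = 1.163909
  t = 2.5000: CF_t = 1.250000, DF = 0.914663, PV = 1.143329
  t = 3.0000: CF_t = 1.250000, DF = 0.898490, PV = 1.123113
  t = 3.5000: CF_t = 1.250000, DF = 0.882603, PV = 1.103254
  t = 4.0000: CF_t = 1.250000, DF = 0.866997, PV = 1.083747
  t = 4.5000: CF_t = 1.250000, DF = 0.851667, PV = 1.064584
  t = 5.0000: CF_t = 1.250000, DF = 0.836608, PV = 1.045760
  t = 5.5000: CF_t = 1.250000, DF = 0.821816, PV = 1.027270
  t = 6.0000: CF_t = 1.250000, DF = 0.807285, PV = 1.009106
  t = 6.5000: CF_t = 1.250000, DF = 0.793010, PV = 0.991263
  t = 7.0000: CF_t = 1.250000, DF = 0.778989, PV = 0.973736
  t = 7.5000: CF_t = 1.250000, DF = 0.765215, PV = 0.956518
  t = 8.0000: CF_t = 1.250000, DF = 0.751684, PV = 0.939606
  t = 8.5000: CF_t = 1.250000, DF = 0.738393, PV = 0.922992
  t = 9.0000: CF_t = 1.250000, DF = 0.725337, PV = 0.906672
  t = 9.5000: CF_t = 1.250000, DF = 0.712512, PV = 0.890640
  t = 10.0000: CF_t = 101.250000, DF = 0.699914, PV = 70.866253
Price P = sum_t PV_t = 90.830694
Convexity numerator sum_t t*(t + 1/m) * CF_t / (1+y/m)^(m*t + 2):
  t = 0.5000: term = 0.592430
  t = 1.0000: term = 1.745863
  t = 1.5000: term = 3.429986
  t = 2.0000: term = 5.615564
  t = 2.5000: term = 8.274406
  t = 3.0000: term = 11.379340
  t = 3.5000: term = 14.904179
  t = 4.0000: term = 18.823689
  t = 4.5000: term = 23.113567
  t = 5.0000: term = 27.750408
  t = 5.5000: term = 32.711679
  t = 6.0000: term = 37.975695
  t = 6.5000: term = 43.521589
  t = 7.0000: term = 49.329290
  t = 7.5000: term = 55.379501
  t = 8.0000: term = 61.653668
  t = 8.5000: term = 68.133965
  t = 9.0000: term = 74.803267
  t = 9.5000: term = 81.645129
  t = 10.0000: term = 7180.145004
Convexity = (1/P) * sum = 7800.928219 / 90.830694 = 85.884274


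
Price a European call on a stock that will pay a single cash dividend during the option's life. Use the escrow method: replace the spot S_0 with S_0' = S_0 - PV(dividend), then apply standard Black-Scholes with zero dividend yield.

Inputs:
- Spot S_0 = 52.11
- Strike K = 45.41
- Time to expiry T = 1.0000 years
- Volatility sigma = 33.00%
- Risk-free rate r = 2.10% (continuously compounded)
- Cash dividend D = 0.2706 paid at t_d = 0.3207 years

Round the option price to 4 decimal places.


Answer: Price = 10.6609

Derivation:
PV(D) = D * exp(-r * t_d) = 0.2706 * 0.99328793 = 0.26878371
S_0' = S_0 - PV(D) = 52.1100 - 0.26878371 = 51.84121629
d1 = (ln(S_0'/K) + (r + sigma^2/2)*T) / (sigma*sqrt(T)) = 0.63000960
d2 = d1 - sigma*sqrt(T) = 0.30000960
exp(-rT) = 0.97921896
N(d1) = 0.73565585; N(d2) = 0.61791508
C = S_0' * N(d1) - K * exp(-rT) * N(d2) = 51.84121629 * 0.73565585 - 45.4100 * 0.97921896 * 0.61791508 = 10.6609


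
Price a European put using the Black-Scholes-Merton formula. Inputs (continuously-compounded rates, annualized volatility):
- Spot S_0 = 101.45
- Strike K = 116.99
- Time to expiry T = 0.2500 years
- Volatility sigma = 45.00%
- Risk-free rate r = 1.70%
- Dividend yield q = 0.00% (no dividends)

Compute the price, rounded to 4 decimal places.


Answer: Price = 19.0591

Derivation:
d1 = (ln(S/K) + (r - q + 0.5*sigma^2) * T) / (sigma * sqrt(T)) = -0.50204398
d2 = d1 - sigma * sqrt(T) = -0.72704398
exp(-rT) = 0.99575902; exp(-qT) = 1.00000000
P = K * exp(-rT) * N(-d2) - S_0 * exp(-qT) * N(-d1)
N(-d1) = 0.69218171; N(-d2) = 0.76640049
P = 116.9900 * 0.99575902 * 0.76640049 - 101.4500 * 1.00000000 * 0.69218171 = 19.0591


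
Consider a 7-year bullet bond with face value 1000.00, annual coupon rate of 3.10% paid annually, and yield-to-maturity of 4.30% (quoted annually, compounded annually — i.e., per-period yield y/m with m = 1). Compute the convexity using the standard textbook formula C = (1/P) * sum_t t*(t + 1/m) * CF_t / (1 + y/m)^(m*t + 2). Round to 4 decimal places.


Answer: Convexity = 45.3758

Derivation:
Coupon per period c = face * coupon_rate / m = 31.000000
Periods per year m = 1; per-period yield y/m = 0.043000
Number of cashflows N = 7
Cashflows (t years, CF_t, discount factor 1/(1+y/m)^(m*t), PV):
  t = 1.0000: CF_t = 31.000000, DF = 0.958773, PV = 29.721956
  t = 2.0000: CF_t = 31.000000, DF = 0.919245, PV = 28.496602
  t = 3.0000: CF_t = 31.000000, DF = 0.881347, PV = 27.321766
  t = 4.0000: CF_t = 31.000000, DF = 0.845012, PV = 26.195365
  t = 5.0000: CF_t = 31.000000, DF = 0.810174, PV = 25.115403
  t = 6.0000: CF_t = 31.000000, DF = 0.776773, PV = 24.079965
  t = 7.0000: CF_t = 1031.000000, DF = 0.744749, PV = 767.836064
Price P = sum_t PV_t = 928.767121
Convexity numerator sum_t t*(t + 1/m) * CF_t / (1+y/m)^(m*t + 2):
  t = 1.0000: term = 54.643532
  t = 2.0000: term = 157.172192
  t = 3.0000: term = 301.384836
  t = 4.0000: term = 481.599291
  t = 5.0000: term = 692.616430
  t = 6.0000: term = 929.686483
  t = 7.0000: term = 39526.459626
Convexity = (1/P) * sum = 42143.562391 / 928.767121 = 45.375812


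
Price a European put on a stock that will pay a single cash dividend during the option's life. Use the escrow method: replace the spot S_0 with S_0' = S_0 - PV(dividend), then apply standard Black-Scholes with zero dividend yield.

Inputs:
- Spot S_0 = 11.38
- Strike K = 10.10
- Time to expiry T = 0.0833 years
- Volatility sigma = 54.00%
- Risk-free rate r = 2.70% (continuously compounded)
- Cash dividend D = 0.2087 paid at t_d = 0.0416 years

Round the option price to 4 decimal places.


Answer: Price = 0.2517

Derivation:
PV(D) = D * exp(-r * t_d) = 0.2087 * 0.99887743 = 0.20846572
S_0' = S_0 - PV(D) = 11.3800 - 0.20846572 = 11.17153428
d1 = (ln(S_0'/K) + (r + sigma^2/2)*T) / (sigma*sqrt(T)) = 0.73933442
d2 = d1 - sigma*sqrt(T) = 0.58348102
exp(-rT) = 0.99775343
N(-d1) = 0.22985198; N(-d2) = 0.27978476
P = K * exp(-rT) * N(-d2) - S_0' * N(-d1) = 10.1000 * 0.99775343 * 0.27978476 - 11.17153428 * 0.22985198 = 0.2517


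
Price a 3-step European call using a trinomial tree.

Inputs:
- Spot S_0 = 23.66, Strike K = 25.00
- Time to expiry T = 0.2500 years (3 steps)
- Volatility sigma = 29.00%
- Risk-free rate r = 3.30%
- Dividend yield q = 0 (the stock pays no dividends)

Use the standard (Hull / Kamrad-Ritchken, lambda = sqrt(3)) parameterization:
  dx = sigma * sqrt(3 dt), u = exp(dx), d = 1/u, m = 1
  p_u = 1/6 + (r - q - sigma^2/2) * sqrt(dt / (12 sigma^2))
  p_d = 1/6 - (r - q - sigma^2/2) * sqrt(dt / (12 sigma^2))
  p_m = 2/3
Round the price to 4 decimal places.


Answer: Price = V(0,0) = 0.9462

Derivation:
dt = T/N = 0.083333; dx = sigma*sqrt(3*dt) = 0.145000
u = exp(dx) = 1.156040; d = 1/u = 0.865022
p_u = 0.164066, p_m = 0.666667, p_d = 0.169267
Discount per step: exp(-r*dt) = 0.997254
Stock lattice S(k, j) with j the centered position index:
  k=0: S(0,+0) = 23.6600
  k=1: S(1,-1) = 20.4664; S(1,+0) = 23.6600; S(1,+1) = 27.3519
  k=2: S(2,-2) = 17.7039; S(2,-1) = 20.4664; S(2,+0) = 23.6600; S(2,+1) = 27.3519; S(2,+2) = 31.6199
  k=3: S(3,-3) = 15.3143; S(3,-2) = 17.7039; S(3,-1) = 20.4664; S(3,+0) = 23.6600; S(3,+1) = 27.3519; S(3,+2) = 31.6199; S(3,+3) = 36.5538
Terminal payoffs V(N, j) = max(S_T - K, 0):
  V(3,-3) = 0.000000; V(3,-2) = 0.000000; V(3,-1) = 0.000000; V(3,+0) = 0.000000; V(3,+1) = 2.351896; V(3,+2) = 6.619874; V(3,+3) = 11.553826
Backward induction: V(k, j) = exp(-r*dt) * [p_u * V(k+1, j+1) + p_m * V(k+1, j) + p_d * V(k+1, j-1)]
  V(2,-2) = exp(-r*dt) * [p_u*0.000000 + p_m*0.000000 + p_d*0.000000] = 0.000000
  V(2,-1) = exp(-r*dt) * [p_u*0.000000 + p_m*0.000000 + p_d*0.000000] = 0.000000
  V(2,+0) = exp(-r*dt) * [p_u*2.351896 + p_m*0.000000 + p_d*0.000000] = 0.384807
  V(2,+1) = exp(-r*dt) * [p_u*6.619874 + p_m*2.351896 + p_d*0.000000] = 2.646739
  V(2,+2) = exp(-r*dt) * [p_u*11.553826 + p_m*6.619874 + p_d*2.351896] = 6.688521
  V(1,-1) = exp(-r*dt) * [p_u*0.384807 + p_m*0.000000 + p_d*0.000000] = 0.062960
  V(1,+0) = exp(-r*dt) * [p_u*2.646739 + p_m*0.384807 + p_d*0.000000] = 0.688881
  V(1,+1) = exp(-r*dt) * [p_u*6.688521 + p_m*2.646739 + p_d*0.384807] = 2.918949
  V(0,+0) = exp(-r*dt) * [p_u*2.918949 + p_m*0.688881 + p_d*0.062960] = 0.946206


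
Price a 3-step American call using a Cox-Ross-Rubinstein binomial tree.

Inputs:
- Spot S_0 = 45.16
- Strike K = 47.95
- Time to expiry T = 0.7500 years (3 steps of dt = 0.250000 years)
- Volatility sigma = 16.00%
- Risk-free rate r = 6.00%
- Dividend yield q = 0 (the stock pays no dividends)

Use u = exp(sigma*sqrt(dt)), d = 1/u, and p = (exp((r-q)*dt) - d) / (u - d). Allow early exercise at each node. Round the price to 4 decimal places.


Answer: Price = V(0,0) = 2.1047

Derivation:
dt = T/N = 0.250000
u = exp(sigma*sqrt(dt)) = 1.083287; d = 1/u = 0.923116
p = (exp((r-q)*dt) - d) / (u - d) = 0.574367
Discount per step: exp(-r*dt) = 0.985112
Stock lattice S(k, i) with i counting down-moves:
  k=0: S(0,0) = 45.1600
  k=1: S(1,0) = 48.9212; S(1,1) = 41.6879
  k=2: S(2,0) = 52.9958; S(2,1) = 45.1600; S(2,2) = 38.4828
  k=3: S(3,0) = 57.4096; S(3,1) = 48.9212; S(3,2) = 41.6879; S(3,3) = 35.5241
Terminal payoffs V(N, i) = max(S_T - K, 0):
  V(3,0) = 9.459612; V(3,1) = 0.971244; V(3,2) = 0.000000; V(3,3) = 0.000000
Backward induction: V(k, i) = exp(-r*dt) * [p * V(k+1, i) + (1-p) * V(k+1, i+1)]; then take max(V_cont, immediate exercise) for American.
  V(2,0) = exp(-r*dt) * [p*9.459612 + (1-p)*0.971244] = 5.759633; exercise = 5.045751; V(2,0) = max -> 5.759633
  V(2,1) = exp(-r*dt) * [p*0.971244 + (1-p)*0.000000] = 0.549545; exercise = 0.000000; V(2,1) = max -> 0.549545
  V(2,2) = exp(-r*dt) * [p*0.000000 + (1-p)*0.000000] = 0.000000; exercise = 0.000000; V(2,2) = max -> 0.000000
  V(1,0) = exp(-r*dt) * [p*5.759633 + (1-p)*0.549545] = 3.489312; exercise = 0.971244; V(1,0) = max -> 3.489312
  V(1,1) = exp(-r*dt) * [p*0.549545 + (1-p)*0.000000] = 0.310941; exercise = 0.000000; V(1,1) = max -> 0.310941
  V(0,0) = exp(-r*dt) * [p*3.489312 + (1-p)*0.310941] = 2.104683; exercise = 0.000000; V(0,0) = max -> 2.104683


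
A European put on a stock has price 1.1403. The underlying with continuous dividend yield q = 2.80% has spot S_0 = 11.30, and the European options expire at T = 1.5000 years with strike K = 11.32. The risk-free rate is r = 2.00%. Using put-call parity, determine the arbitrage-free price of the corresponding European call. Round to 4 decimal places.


Put-call parity: C - P = S_0 * exp(-qT) - K * exp(-rT).
S_0 * exp(-qT) = 11.3000 * 0.95886978 = 10.83522852
K * exp(-rT) = 11.3200 * 0.97044553 = 10.98544344
C = P + S*exp(-qT) - K*exp(-rT)
C = 1.1403 + 10.83522852 - 10.98544344 = 0.9901

Answer: Call price = 0.9901


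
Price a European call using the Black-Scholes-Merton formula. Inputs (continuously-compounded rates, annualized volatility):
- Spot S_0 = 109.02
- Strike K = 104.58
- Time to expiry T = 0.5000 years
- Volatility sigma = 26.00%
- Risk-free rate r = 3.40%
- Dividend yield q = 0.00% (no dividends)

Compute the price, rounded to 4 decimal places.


d1 = (ln(S/K) + (r - q + 0.5*sigma^2) * T) / (sigma * sqrt(T)) = 0.41055176
d2 = d1 - sigma * sqrt(T) = 0.22670400
exp(-rT) = 0.98314368; exp(-qT) = 1.00000000
C = S_0 * exp(-qT) * N(d1) - K * exp(-rT) * N(d2)
N(d1) = 0.65929938; N(d2) = 0.58967304
C = 109.0200 * 1.00000000 * 0.65929938 - 104.5800 * 0.98314368 * 0.58967304 = 11.2483

Answer: Price = 11.2483


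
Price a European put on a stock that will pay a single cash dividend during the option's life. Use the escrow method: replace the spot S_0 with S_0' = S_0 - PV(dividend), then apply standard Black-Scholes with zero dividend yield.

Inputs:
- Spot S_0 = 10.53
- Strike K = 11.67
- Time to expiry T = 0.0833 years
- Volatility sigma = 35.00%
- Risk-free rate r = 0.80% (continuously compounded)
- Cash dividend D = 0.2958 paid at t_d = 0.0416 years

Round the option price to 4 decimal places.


PV(D) = D * exp(-r * t_d) = 0.2958 * 0.99966726 = 0.29570157
S_0' = S_0 - PV(D) = 10.5300 - 0.29570157 = 10.23429843
d1 = (ln(S_0'/K) + (r + sigma^2/2)*T) / (sigma*sqrt(T)) = -1.24245805
d2 = d1 - sigma*sqrt(T) = -1.34347413
exp(-rT) = 0.99933382
N(-d1) = 0.89296619; N(-d2) = 0.91044075
P = K * exp(-rT) * N(-d2) - S_0' * N(-d1) = 11.6700 * 0.99933382 * 0.91044075 - 10.23429843 * 0.89296619 = 1.4789

Answer: Price = 1.4789


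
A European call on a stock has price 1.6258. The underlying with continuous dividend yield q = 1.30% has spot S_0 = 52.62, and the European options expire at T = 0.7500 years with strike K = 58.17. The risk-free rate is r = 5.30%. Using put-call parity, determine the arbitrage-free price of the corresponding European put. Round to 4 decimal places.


Put-call parity: C - P = S_0 * exp(-qT) - K * exp(-rT).
S_0 * exp(-qT) = 52.6200 * 0.99029738 = 52.10944799
K * exp(-rT) = 58.1700 * 0.96102967 = 55.90309570
P = C - S*exp(-qT) + K*exp(-rT)
P = 1.6258 - 52.10944799 + 55.90309570 = 5.4194

Answer: Put price = 5.4194


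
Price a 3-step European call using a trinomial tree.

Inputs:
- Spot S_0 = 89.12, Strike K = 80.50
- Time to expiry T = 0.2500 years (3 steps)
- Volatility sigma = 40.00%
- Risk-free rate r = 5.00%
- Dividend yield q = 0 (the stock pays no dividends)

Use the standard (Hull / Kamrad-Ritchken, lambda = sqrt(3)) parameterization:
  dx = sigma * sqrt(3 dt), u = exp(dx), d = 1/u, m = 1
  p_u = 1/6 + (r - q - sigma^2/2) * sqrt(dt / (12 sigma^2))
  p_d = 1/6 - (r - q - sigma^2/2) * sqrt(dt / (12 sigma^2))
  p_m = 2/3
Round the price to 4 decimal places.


dt = T/N = 0.083333; dx = sigma*sqrt(3*dt) = 0.200000
u = exp(dx) = 1.221403; d = 1/u = 0.818731
p_u = 0.160417, p_m = 0.666667, p_d = 0.172917
Discount per step: exp(-r*dt) = 0.995842
Stock lattice S(k, j) with j the centered position index:
  k=0: S(0,+0) = 89.1200
  k=1: S(1,-1) = 72.9653; S(1,+0) = 89.1200; S(1,+1) = 108.8514
  k=2: S(2,-2) = 59.7389; S(2,-1) = 72.9653; S(2,+0) = 89.1200; S(2,+1) = 108.8514; S(2,+2) = 132.9514
  k=3: S(3,-3) = 48.9101; S(3,-2) = 59.7389; S(3,-1) = 72.9653; S(3,+0) = 89.1200; S(3,+1) = 108.8514; S(3,+2) = 132.9514; S(3,+3) = 162.3872
Terminal payoffs V(N, j) = max(S_T - K, 0):
  V(3,-3) = 0.000000; V(3,-2) = 0.000000; V(3,-1) = 0.000000; V(3,+0) = 8.620000; V(3,+1) = 28.351414; V(3,+2) = 52.451417; V(3,+3) = 81.887227
Backward induction: V(k, j) = exp(-r*dt) * [p_u * V(k+1, j+1) + p_m * V(k+1, j) + p_d * V(k+1, j-1)]
  V(2,-2) = exp(-r*dt) * [p_u*0.000000 + p_m*0.000000 + p_d*0.000000] = 0.000000
  V(2,-1) = exp(-r*dt) * [p_u*8.620000 + p_m*0.000000 + p_d*0.000000] = 1.377042
  V(2,+0) = exp(-r*dt) * [p_u*28.351414 + p_m*8.620000 + p_d*0.000000] = 10.251901
  V(2,+1) = exp(-r*dt) * [p_u*52.451417 + p_m*28.351414 + p_d*8.620000] = 28.685792
  V(2,+2) = exp(-r*dt) * [p_u*81.887227 + p_m*52.451417 + p_d*28.351414] = 52.785720
  V(1,-1) = exp(-r*dt) * [p_u*10.251901 + p_m*1.377042 + p_d*0.000000] = 2.551948
  V(1,+0) = exp(-r*dt) * [p_u*28.685792 + p_m*10.251901 + p_d*1.377042] = 11.625851
  V(1,+1) = exp(-r*dt) * [p_u*52.785720 + p_m*28.685792 + p_d*10.251901] = 29.242199
  V(0,+0) = exp(-r*dt) * [p_u*29.242199 + p_m*11.625851 + p_d*2.551948] = 12.829211

Answer: Price = V(0,0) = 12.8292
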